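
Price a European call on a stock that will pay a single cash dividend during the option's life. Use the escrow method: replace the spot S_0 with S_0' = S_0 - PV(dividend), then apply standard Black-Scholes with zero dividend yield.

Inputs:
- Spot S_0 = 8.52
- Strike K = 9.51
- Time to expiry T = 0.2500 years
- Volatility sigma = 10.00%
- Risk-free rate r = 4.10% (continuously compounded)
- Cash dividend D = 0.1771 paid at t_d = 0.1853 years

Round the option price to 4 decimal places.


PV(D) = D * exp(-r * t_d) = 0.1771 * 0.99243149 = 0.17575962
S_0' = S_0 - PV(D) = 8.5200 - 0.17575962 = 8.34424038
d1 = (ln(S_0'/K) + (r + sigma^2/2)*T) / (sigma*sqrt(T)) = -2.38544700
d2 = d1 - sigma*sqrt(T) = -2.43544700
exp(-rT) = 0.98980235
N(d1) = 0.00852919; N(d2) = 0.00743670
C = S_0' * N(d1) - K * exp(-rT) * N(d2) = 8.34424038 * 0.00852919 - 9.5100 * 0.98980235 * 0.00743670 = 0.0012

Answer: Price = 0.0012


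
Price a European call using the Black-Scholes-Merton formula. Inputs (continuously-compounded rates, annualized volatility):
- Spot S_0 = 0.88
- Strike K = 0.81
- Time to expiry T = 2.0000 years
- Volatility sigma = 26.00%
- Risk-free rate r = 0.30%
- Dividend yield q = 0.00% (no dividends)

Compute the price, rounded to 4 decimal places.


Answer: Price = 0.1639

Derivation:
d1 = (ln(S/K) + (r - q + 0.5*sigma^2) * T) / (sigma * sqrt(T)) = 0.42559033
d2 = d1 - sigma * sqrt(T) = 0.05789480
exp(-rT) = 0.99401796; exp(-qT) = 1.00000000
C = S_0 * exp(-qT) * N(d1) - K * exp(-rT) * N(d2)
N(d1) = 0.66479681; N(d2) = 0.52308379
C = 0.8800 * 1.00000000 * 0.66479681 - 0.8100 * 0.99401796 * 0.52308379 = 0.1639


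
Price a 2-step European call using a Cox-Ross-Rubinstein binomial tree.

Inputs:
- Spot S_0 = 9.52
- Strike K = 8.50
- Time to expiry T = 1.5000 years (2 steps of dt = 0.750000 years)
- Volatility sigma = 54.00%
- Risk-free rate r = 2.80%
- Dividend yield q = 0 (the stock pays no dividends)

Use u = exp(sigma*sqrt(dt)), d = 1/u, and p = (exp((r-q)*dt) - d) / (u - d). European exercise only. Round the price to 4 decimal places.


dt = T/N = 0.750000
u = exp(sigma*sqrt(dt)) = 1.596245; d = 1/u = 0.626470
p = (exp((r-q)*dt) - d) / (u - d) = 0.407055
Discount per step: exp(-r*dt) = 0.979219
Stock lattice S(k, i) with i counting down-moves:
  k=0: S(0,0) = 9.5200
  k=1: S(1,0) = 15.1962; S(1,1) = 5.9640
  k=2: S(2,0) = 24.2569; S(2,1) = 9.5200; S(2,2) = 3.7363
Terminal payoffs V(N, i) = max(S_T - K, 0):
  V(2,0) = 15.756928; V(2,1) = 1.020000; V(2,2) = 0.000000
Backward induction: V(k, i) = exp(-r*dt) * [p * V(k+1, i) + (1-p) * V(k+1, i+1)].
  V(1,0) = exp(-r*dt) * [p*15.756928 + (1-p)*1.020000] = 6.872887
  V(1,1) = exp(-r*dt) * [p*1.020000 + (1-p)*0.000000] = 0.406568
  V(0,0) = exp(-r*dt) * [p*6.872887 + (1-p)*0.406568] = 2.975569

Answer: Price = V(0,0) = 2.9756


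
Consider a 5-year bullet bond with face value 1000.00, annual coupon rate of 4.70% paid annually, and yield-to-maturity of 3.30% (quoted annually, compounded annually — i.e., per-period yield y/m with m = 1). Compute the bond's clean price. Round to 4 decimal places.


Answer: Price = 1063.5704

Derivation:
Coupon per period c = face * coupon_rate / m = 47.000000
Periods per year m = 1; per-period yield y/m = 0.033000
Number of cashflows N = 5
Cashflows (t years, CF_t, discount factor 1/(1+y/m)^(m*t), PV):
  t = 1.0000: CF_t = 47.000000, DF = 0.968054, PV = 45.498548
  t = 2.0000: CF_t = 47.000000, DF = 0.937129, PV = 44.045061
  t = 3.0000: CF_t = 47.000000, DF = 0.907192, PV = 42.638007
  t = 4.0000: CF_t = 47.000000, DF = 0.878211, PV = 41.275902
  t = 5.0000: CF_t = 1047.000000, DF = 0.850156, PV = 890.112857
Price P = sum_t PV_t = 1063.570374


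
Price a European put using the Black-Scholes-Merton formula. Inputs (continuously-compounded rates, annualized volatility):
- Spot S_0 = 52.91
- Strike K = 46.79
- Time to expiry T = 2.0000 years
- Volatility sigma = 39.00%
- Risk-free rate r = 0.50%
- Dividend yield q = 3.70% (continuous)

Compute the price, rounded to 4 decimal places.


Answer: Price = 9.0225

Derivation:
d1 = (ln(S/K) + (r - q + 0.5*sigma^2) * T) / (sigma * sqrt(T)) = 0.38260433
d2 = d1 - sigma * sqrt(T) = -0.16893896
exp(-rT) = 0.99004983; exp(-qT) = 0.92867169
P = K * exp(-rT) * N(-d2) - S_0 * exp(-qT) * N(-d1)
N(-d1) = 0.35100658; N(-d2) = 0.56707767
P = 46.7900 * 0.99004983 * 0.56707767 - 52.9100 * 0.92867169 * 0.35100658 = 9.0225


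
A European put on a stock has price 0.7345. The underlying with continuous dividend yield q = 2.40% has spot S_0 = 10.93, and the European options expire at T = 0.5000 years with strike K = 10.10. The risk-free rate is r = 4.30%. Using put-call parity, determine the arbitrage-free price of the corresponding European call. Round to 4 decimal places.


Answer: Call price = 1.6490

Derivation:
Put-call parity: C - P = S_0 * exp(-qT) - K * exp(-rT).
S_0 * exp(-qT) = 10.9300 * 0.98807171 = 10.79962382
K * exp(-rT) = 10.1000 * 0.97872948 = 9.88516772
C = P + S*exp(-qT) - K*exp(-rT)
C = 0.7345 + 10.79962382 - 9.88516772 = 1.6490


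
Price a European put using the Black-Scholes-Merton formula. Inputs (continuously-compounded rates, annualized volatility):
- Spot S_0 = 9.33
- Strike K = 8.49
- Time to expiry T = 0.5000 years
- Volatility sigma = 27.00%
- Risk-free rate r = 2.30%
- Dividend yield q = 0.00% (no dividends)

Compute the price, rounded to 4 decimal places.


Answer: Price = 0.3059

Derivation:
d1 = (ln(S/K) + (r - q + 0.5*sigma^2) * T) / (sigma * sqrt(T)) = 0.64986264
d2 = d1 - sigma * sqrt(T) = 0.45894380
exp(-rT) = 0.98856587; exp(-qT) = 1.00000000
P = K * exp(-rT) * N(-d2) - S_0 * exp(-qT) * N(-d1)
N(-d1) = 0.25789048; N(-d2) = 0.32313726
P = 8.4900 * 0.98856587 * 0.32313726 - 9.3300 * 1.00000000 * 0.25789048 = 0.3059


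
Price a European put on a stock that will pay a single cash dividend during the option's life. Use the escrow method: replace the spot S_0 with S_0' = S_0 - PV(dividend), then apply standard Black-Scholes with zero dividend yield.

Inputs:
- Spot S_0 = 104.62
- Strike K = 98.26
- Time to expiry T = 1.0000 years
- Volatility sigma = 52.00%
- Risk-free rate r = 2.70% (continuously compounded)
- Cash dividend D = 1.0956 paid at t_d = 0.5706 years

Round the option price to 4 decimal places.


Answer: Price = 16.7125

Derivation:
PV(D) = D * exp(-r * t_d) = 1.0956 * 0.98471187 = 1.07885032
S_0' = S_0 - PV(D) = 104.6200 - 1.07885032 = 103.54114968
d1 = (ln(S_0'/K) + (r + sigma^2/2)*T) / (sigma*sqrt(T)) = 0.41260017
d2 = d1 - sigma*sqrt(T) = -0.10739983
exp(-rT) = 0.97336124
N(-d1) = 0.33994979; N(-d2) = 0.54276411
P = K * exp(-rT) * N(-d2) - S_0' * N(-d1) = 98.2600 * 0.97336124 * 0.54276411 - 103.54114968 * 0.33994979 = 16.7125


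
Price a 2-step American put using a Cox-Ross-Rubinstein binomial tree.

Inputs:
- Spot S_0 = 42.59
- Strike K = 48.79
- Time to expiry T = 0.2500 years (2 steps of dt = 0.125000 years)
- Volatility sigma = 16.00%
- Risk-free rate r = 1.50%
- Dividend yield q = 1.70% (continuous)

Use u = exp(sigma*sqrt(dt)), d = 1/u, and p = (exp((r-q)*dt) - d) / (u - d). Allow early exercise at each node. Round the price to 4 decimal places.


dt = T/N = 0.125000
u = exp(sigma*sqrt(dt)) = 1.058199; d = 1/u = 0.945002
p = (exp((r-q)*dt) - d) / (u - d) = 0.483653
Discount per step: exp(-r*dt) = 0.998127
Stock lattice S(k, i) with i counting down-moves:
  k=0: S(0,0) = 42.5900
  k=1: S(1,0) = 45.0687; S(1,1) = 40.2476
  k=2: S(2,0) = 47.6917; S(2,1) = 42.5900; S(2,2) = 38.0341
Terminal payoffs V(N, i) = max(K - S_T, 0):
  V(2,0) = 1.098339; V(2,1) = 6.200000; V(2,2) = 10.755928
Backward induction: V(k, i) = exp(-r*dt) * [p * V(k+1, i) + (1-p) * V(k+1, i+1)]; then take max(V_cont, immediate exercise) for American.
  V(1,0) = exp(-r*dt) * [p*1.098339 + (1-p)*6.200000] = 3.725572; exercise = 3.721298; V(1,0) = max -> 3.725572
  V(1,1) = exp(-r*dt) * [p*6.200000 + (1-p)*10.755928] = 8.536417; exercise = 8.542377; V(1,1) = max -> 8.542377
  V(0,0) = exp(-r*dt) * [p*3.725572 + (1-p)*8.542377] = 6.201075; exercise = 6.200000; V(0,0) = max -> 6.201075

Answer: Price = V(0,0) = 6.2011


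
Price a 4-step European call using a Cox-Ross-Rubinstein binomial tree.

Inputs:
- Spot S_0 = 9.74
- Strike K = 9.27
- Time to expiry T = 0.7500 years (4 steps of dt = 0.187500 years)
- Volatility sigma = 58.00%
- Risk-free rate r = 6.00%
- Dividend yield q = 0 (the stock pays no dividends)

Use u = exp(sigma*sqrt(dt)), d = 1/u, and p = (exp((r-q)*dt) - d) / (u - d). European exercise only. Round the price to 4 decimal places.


Answer: Price = V(0,0) = 2.2777

Derivation:
dt = T/N = 0.187500
u = exp(sigma*sqrt(dt)) = 1.285500; d = 1/u = 0.777908
p = (exp((r-q)*dt) - d) / (u - d) = 0.459830
Discount per step: exp(-r*dt) = 0.988813
Stock lattice S(k, i) with i counting down-moves:
  k=0: S(0,0) = 9.7400
  k=1: S(1,0) = 12.5208; S(1,1) = 7.5768
  k=2: S(2,0) = 16.0954; S(2,1) = 9.7400; S(2,2) = 5.8941
  k=3: S(3,0) = 20.6907; S(3,1) = 12.5208; S(3,2) = 7.5768; S(3,3) = 4.5850
  k=4: S(4,0) = 26.5979; S(4,1) = 16.0954; S(4,2) = 9.7400; S(4,3) = 5.8941; S(4,4) = 3.5667
Terminal payoffs V(N, i) = max(S_T - K, 0):
  V(4,0) = 17.327855; V(4,1) = 6.825438; V(4,2) = 0.470000; V(4,3) = 0.000000; V(4,4) = 0.000000
Backward induction: V(k, i) = exp(-r*dt) * [p * V(k+1, i) + (1-p) * V(k+1, i+1)].
  V(3,0) = exp(-r*dt) * [p*17.327855 + (1-p)*6.825438] = 11.524380
  V(3,1) = exp(-r*dt) * [p*6.825438 + (1-p)*0.470000] = 3.354468
  V(3,2) = exp(-r*dt) * [p*0.470000 + (1-p)*0.000000] = 0.213702
  V(3,3) = exp(-r*dt) * [p*0.000000 + (1-p)*0.000000] = 0.000000
  V(2,0) = exp(-r*dt) * [p*11.524380 + (1-p)*3.354468] = 7.031684
  V(2,1) = exp(-r*dt) * [p*3.354468 + (1-p)*0.213702] = 1.639373
  V(2,2) = exp(-r*dt) * [p*0.213702 + (1-p)*0.000000] = 0.097167
  V(1,0) = exp(-r*dt) * [p*7.031684 + (1-p)*1.639373] = 4.072839
  V(1,1) = exp(-r*dt) * [p*1.639373 + (1-p)*0.097167] = 0.797299
  V(0,0) = exp(-r*dt) * [p*4.072839 + (1-p)*0.797299] = 2.277721


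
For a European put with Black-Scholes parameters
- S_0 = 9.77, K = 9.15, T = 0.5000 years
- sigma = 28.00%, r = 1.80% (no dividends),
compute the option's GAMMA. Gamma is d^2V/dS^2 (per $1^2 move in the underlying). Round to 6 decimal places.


d1 = 0.4755928831; d2 = 0.2776029844
phi(d1) = 0.3562819638; exp(-qT) = 1.0000000000; exp(-rT) = 0.9910403788
Gamma = exp(-qT) * phi(d1) / (S * sigma * sqrt(T)) = 1.0000000000 * 0.3562819638 / (9.7700 * 0.2800 * 0.7071067812) = 0.184186

Answer: Gamma = 0.184186


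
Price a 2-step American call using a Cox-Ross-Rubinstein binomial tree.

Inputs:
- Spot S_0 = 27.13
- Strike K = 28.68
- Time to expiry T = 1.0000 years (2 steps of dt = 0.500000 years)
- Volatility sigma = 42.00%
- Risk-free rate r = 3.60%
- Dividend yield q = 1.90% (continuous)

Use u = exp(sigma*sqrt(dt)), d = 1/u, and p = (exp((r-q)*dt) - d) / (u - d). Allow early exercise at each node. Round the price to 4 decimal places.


Answer: Price = V(0,0) = 3.8284

Derivation:
dt = T/N = 0.500000
u = exp(sigma*sqrt(dt)) = 1.345795; d = 1/u = 0.743055
p = (exp((r-q)*dt) - d) / (u - d) = 0.440457
Discount per step: exp(-r*dt) = 0.982161
Stock lattice S(k, i) with i counting down-moves:
  k=0: S(0,0) = 27.1300
  k=1: S(1,0) = 36.5114; S(1,1) = 20.1591
  k=2: S(2,0) = 49.1369; S(2,1) = 27.1300; S(2,2) = 14.9793
Terminal payoffs V(N, i) = max(S_T - K, 0):
  V(2,0) = 20.456878; V(2,1) = 0.000000; V(2,2) = 0.000000
Backward induction: V(k, i) = exp(-r*dt) * [p * V(k+1, i) + (1-p) * V(k+1, i+1)]; then take max(V_cont, immediate exercise) for American.
  V(1,0) = exp(-r*dt) * [p*20.456878 + (1-p)*0.000000] = 8.849641; exercise = 7.831416; V(1,0) = max -> 8.849641
  V(1,1) = exp(-r*dt) * [p*0.000000 + (1-p)*0.000000] = 0.000000; exercise = 0.000000; V(1,1) = max -> 0.000000
  V(0,0) = exp(-r*dt) * [p*8.849641 + (1-p)*0.000000] = 3.828353; exercise = 0.000000; V(0,0) = max -> 3.828353


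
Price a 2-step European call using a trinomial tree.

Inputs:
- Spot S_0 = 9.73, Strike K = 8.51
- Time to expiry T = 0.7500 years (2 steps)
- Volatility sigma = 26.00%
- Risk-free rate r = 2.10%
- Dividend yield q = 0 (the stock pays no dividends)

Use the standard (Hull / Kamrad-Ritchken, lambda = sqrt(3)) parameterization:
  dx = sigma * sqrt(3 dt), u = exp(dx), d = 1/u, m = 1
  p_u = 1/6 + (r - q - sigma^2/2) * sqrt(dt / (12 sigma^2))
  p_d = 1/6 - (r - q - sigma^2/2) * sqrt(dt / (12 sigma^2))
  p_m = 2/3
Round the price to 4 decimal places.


Answer: Price = V(0,0) = 1.6997

Derivation:
dt = T/N = 0.375000; dx = sigma*sqrt(3*dt) = 0.275772
u = exp(dx) = 1.317547; d = 1/u = 0.758986
p_u = 0.157964, p_m = 0.666667, p_d = 0.175370
Discount per step: exp(-r*dt) = 0.992156
Stock lattice S(k, j) with j the centered position index:
  k=0: S(0,+0) = 9.7300
  k=1: S(1,-1) = 7.3849; S(1,+0) = 9.7300; S(1,+1) = 12.8197
  k=2: S(2,-2) = 5.6051; S(2,-1) = 7.3849; S(2,+0) = 9.7300; S(2,+1) = 12.8197; S(2,+2) = 16.8906
Terminal payoffs V(N, j) = max(S_T - K, 0):
  V(2,-2) = 0.000000; V(2,-1) = 0.000000; V(2,+0) = 1.220000; V(2,+1) = 4.309732; V(2,+2) = 8.380599
Backward induction: V(k, j) = exp(-r*dt) * [p_u * V(k+1, j+1) + p_m * V(k+1, j) + p_d * V(k+1, j-1)]
  V(1,-1) = exp(-r*dt) * [p_u*1.220000 + p_m*0.000000 + p_d*0.000000] = 0.191204
  V(1,+0) = exp(-r*dt) * [p_u*4.309732 + p_m*1.220000 + p_d*0.000000] = 1.482395
  V(1,+1) = exp(-r*dt) * [p_u*8.380599 + p_m*4.309732 + p_d*1.220000] = 4.376337
  V(0,+0) = exp(-r*dt) * [p_u*4.376337 + p_m*1.482395 + p_d*0.191204] = 1.699660


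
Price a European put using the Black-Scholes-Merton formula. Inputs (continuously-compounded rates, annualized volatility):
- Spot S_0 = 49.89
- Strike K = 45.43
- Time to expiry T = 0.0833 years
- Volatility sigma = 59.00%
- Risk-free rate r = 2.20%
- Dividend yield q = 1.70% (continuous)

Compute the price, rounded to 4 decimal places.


Answer: Price = 1.4711

Derivation:
d1 = (ln(S/K) + (r - q + 0.5*sigma^2) * T) / (sigma * sqrt(T)) = 0.63753846
d2 = d1 - sigma * sqrt(T) = 0.46725420
exp(-rT) = 0.99816908; exp(-qT) = 0.99858490
P = K * exp(-rT) * N(-d2) - S_0 * exp(-qT) * N(-d1)
N(-d1) = 0.26188708; N(-d2) = 0.32015901
P = 45.4300 * 0.99816908 * 0.32015901 - 49.8900 * 0.99858490 * 0.26188708 = 1.4711


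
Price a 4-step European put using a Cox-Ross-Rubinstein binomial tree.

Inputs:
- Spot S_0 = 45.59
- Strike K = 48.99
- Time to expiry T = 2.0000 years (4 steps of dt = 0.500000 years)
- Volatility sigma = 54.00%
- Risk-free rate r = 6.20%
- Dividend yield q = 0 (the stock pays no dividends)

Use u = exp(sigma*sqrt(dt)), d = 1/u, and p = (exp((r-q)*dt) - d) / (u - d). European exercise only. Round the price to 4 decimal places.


dt = T/N = 0.500000
u = exp(sigma*sqrt(dt)) = 1.464974; d = 1/u = 0.682606
p = (exp((r-q)*dt) - d) / (u - d) = 0.445928
Discount per step: exp(-r*dt) = 0.969476
Stock lattice S(k, i) with i counting down-moves:
  k=0: S(0,0) = 45.5900
  k=1: S(1,0) = 66.7882; S(1,1) = 31.1200
  k=2: S(2,0) = 97.8430; S(2,1) = 45.5900; S(2,2) = 21.2427
  k=3: S(3,0) = 143.3374; S(3,1) = 66.7882; S(3,2) = 31.1200; S(3,3) = 14.5004
  k=4: S(4,0) = 209.9856; S(4,1) = 97.8430; S(4,2) = 45.5900; S(4,3) = 21.2427; S(4,4) = 9.8980
Terminal payoffs V(N, i) = max(K - S_T, 0):
  V(4,0) = 0.000000; V(4,1) = 0.000000; V(4,2) = 3.400000; V(4,3) = 27.747305; V(4,4) = 39.091950
Backward induction: V(k, i) = exp(-r*dt) * [p * V(k+1, i) + (1-p) * V(k+1, i+1)].
  V(3,0) = exp(-r*dt) * [p*0.000000 + (1-p)*0.000000] = 0.000000
  V(3,1) = exp(-r*dt) * [p*0.000000 + (1-p)*3.400000] = 1.826343
  V(3,2) = exp(-r*dt) * [p*3.400000 + (1-p)*27.747305] = 16.374607
  V(3,3) = exp(-r*dt) * [p*27.747305 + (1-p)*39.091950] = 32.994220
  V(2,0) = exp(-r*dt) * [p*0.000000 + (1-p)*1.826343] = 0.981038
  V(2,1) = exp(-r*dt) * [p*1.826343 + (1-p)*16.374607] = 9.585336
  V(2,2) = exp(-r*dt) * [p*16.374607 + (1-p)*32.994220] = 24.802168
  V(1,0) = exp(-r*dt) * [p*0.981038 + (1-p)*9.585336] = 5.572974
  V(1,1) = exp(-r*dt) * [p*9.585336 + (1-p)*24.802168] = 17.466617
  V(0,0) = exp(-r*dt) * [p*5.572974 + (1-p)*17.466617] = 11.791648

Answer: Price = V(0,0) = 11.7916


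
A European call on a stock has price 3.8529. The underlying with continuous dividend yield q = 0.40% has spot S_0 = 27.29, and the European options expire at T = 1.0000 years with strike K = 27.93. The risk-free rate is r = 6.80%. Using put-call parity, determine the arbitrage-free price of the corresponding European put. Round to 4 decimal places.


Put-call parity: C - P = S_0 * exp(-qT) - K * exp(-rT).
S_0 * exp(-qT) = 27.2900 * 0.99600799 = 27.18105803
K * exp(-rT) = 27.9300 * 0.93426047 = 26.09389503
P = C - S*exp(-qT) + K*exp(-rT)
P = 3.8529 - 27.18105803 + 26.09389503 = 2.7657

Answer: Put price = 2.7657


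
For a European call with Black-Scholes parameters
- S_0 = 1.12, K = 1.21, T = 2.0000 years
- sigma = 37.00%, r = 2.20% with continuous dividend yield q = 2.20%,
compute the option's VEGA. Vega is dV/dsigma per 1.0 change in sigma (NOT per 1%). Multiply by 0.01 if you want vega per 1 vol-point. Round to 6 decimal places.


d1 = 0.1139174360; d2 = -0.4093415821
phi(d1) = 0.3963620870; exp(-qT) = 0.9569539575; exp(-rT) = 0.9569539575
Vega = S * exp(-qT) * phi(d1) * sqrt(T) = 1.1200 * 0.9569539575 * 0.3963620870 * 1.4142135624 = 0.600781

Answer: Vega = 0.600781


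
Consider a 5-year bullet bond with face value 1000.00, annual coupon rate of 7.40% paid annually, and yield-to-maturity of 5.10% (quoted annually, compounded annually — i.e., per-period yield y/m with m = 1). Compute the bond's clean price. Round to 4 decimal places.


Coupon per period c = face * coupon_rate / m = 74.000000
Periods per year m = 1; per-period yield y/m = 0.051000
Number of cashflows N = 5
Cashflows (t years, CF_t, discount factor 1/(1+y/m)^(m*t), PV):
  t = 1.0000: CF_t = 74.000000, DF = 0.951475, PV = 70.409134
  t = 2.0000: CF_t = 74.000000, DF = 0.905304, PV = 66.992516
  t = 3.0000: CF_t = 74.000000, DF = 0.861374, PV = 63.741690
  t = 4.0000: CF_t = 74.000000, DF = 0.819576, PV = 60.648611
  t = 5.0000: CF_t = 1074.000000, DF = 0.779806, PV = 837.511350
Price P = sum_t PV_t = 1099.303300

Answer: Price = 1099.3033


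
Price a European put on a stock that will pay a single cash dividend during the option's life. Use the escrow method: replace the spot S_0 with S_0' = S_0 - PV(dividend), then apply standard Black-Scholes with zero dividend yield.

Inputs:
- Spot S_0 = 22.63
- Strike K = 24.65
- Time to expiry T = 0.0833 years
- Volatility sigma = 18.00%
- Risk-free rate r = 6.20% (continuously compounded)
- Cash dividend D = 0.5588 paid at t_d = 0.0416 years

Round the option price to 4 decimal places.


PV(D) = D * exp(-r * t_d) = 0.5588 * 0.99742412 = 0.55736060
S_0' = S_0 - PV(D) = 22.6300 - 0.55736060 = 22.07263940
d1 = (ln(S_0'/K) + (r + sigma^2/2)*T) / (sigma*sqrt(T)) = -2.00041911
d2 = d1 - sigma*sqrt(T) = -2.05237024
exp(-rT) = 0.99484871
N(-d1) = 0.97727249; N(-d2) = 0.97993315
P = K * exp(-rT) * N(-d2) - S_0' * N(-d1) = 24.6500 * 0.99484871 * 0.97993315 - 22.07263940 * 0.97727249 = 2.4599

Answer: Price = 2.4599


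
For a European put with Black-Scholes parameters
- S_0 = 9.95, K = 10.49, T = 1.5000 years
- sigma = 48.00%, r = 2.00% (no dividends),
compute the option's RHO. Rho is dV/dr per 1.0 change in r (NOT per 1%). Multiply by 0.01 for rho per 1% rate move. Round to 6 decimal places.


Answer: Rho = -9.625574

Derivation:
d1 = 0.2550703488; d2 = -0.3328071894
phi(d1) = 0.3861733278; exp(-qT) = 1.0000000000; exp(-rT) = 0.9704455335
N(-d2) = 0.6303600845
Rho = -K*T*exp(-rT)*N(-d2) = -10.4900 * 1.5000 * 0.9704455335 * 0.6303600845 = -9.625574


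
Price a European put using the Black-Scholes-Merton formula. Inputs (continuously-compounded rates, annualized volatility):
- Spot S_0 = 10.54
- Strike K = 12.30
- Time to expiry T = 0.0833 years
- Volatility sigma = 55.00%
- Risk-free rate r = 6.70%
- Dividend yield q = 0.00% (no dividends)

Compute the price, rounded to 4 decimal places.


Answer: Price = 1.8601

Derivation:
d1 = (ln(S/K) + (r - q + 0.5*sigma^2) * T) / (sigma * sqrt(T)) = -0.85827054
d2 = d1 - sigma * sqrt(T) = -1.01701011
exp(-rT) = 0.99443445; exp(-qT) = 1.00000000
P = K * exp(-rT) * N(-d2) - S_0 * exp(-qT) * N(-d1)
N(-d1) = 0.80462845; N(-d2) = 0.84542569
P = 12.3000 * 0.99443445 * 0.84542569 - 10.5400 * 1.00000000 * 0.80462845 = 1.8601


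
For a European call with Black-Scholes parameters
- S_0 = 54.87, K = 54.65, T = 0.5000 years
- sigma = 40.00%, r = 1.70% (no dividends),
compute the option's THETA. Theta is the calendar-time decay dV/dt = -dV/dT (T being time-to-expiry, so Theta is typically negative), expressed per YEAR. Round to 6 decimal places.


d1 = 0.1856775308; d2 = -0.0971651817
phi(d1) = 0.3921242183; exp(-qT) = 1.0000000000; exp(-rT) = 0.9915360229
Theta = -S*exp(-qT)*phi(d1)*sigma/(2*sqrt(T)) - r*K*exp(-rT)*N(d2) + q*S*exp(-qT)*N(d1)
N(d1) = 0.5736511751; N(d2) = 0.4612976091; sqrt(T) = 0.7071067812
Term 1 = -54.8700 * 1.0000000000 * 0.3921242183 * 0.4000 / (2 * 0.7071067812) = -6.0856030320
Term 2 = -0.0170 * 54.6500 * 0.9915360229 * 0.4612976091 = -0.4249411494
Term 3 = 0 (no dividend yield, q = 0)
Theta = -6.0856030320 + (-0.4249411494) + (0.0000000000) = -6.510544

Answer: Theta = -6.510544


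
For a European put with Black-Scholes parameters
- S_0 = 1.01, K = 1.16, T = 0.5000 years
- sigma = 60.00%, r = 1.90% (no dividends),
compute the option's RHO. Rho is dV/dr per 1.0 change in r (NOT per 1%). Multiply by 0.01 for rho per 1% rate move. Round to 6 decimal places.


Answer: Rho = -0.400503

Derivation:
d1 = -0.0918524031; d2 = -0.5161164718
phi(d1) = 0.3972629142; exp(-qT) = 1.0000000000; exp(-rT) = 0.9905449824
N(-d2) = 0.6971134679
Rho = -K*T*exp(-rT)*N(-d2) = -1.1600 * 0.5000 * 0.9905449824 * 0.6971134679 = -0.400503


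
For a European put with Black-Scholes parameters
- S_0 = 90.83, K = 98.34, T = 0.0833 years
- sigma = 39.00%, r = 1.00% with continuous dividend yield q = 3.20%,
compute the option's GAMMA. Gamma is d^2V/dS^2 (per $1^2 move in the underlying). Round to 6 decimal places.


d1 = -0.6657635731; d2 = -0.7783243567
phi(d1) = 0.3196402607; exp(-qT) = 0.9973379496; exp(-rT) = 0.9991673468
Gamma = exp(-qT) * phi(d1) / (S * sigma * sqrt(T)) = 0.9973379496 * 0.3196402607 / (90.8300 * 0.3900 * 0.2886173938) = 0.031181

Answer: Gamma = 0.031181


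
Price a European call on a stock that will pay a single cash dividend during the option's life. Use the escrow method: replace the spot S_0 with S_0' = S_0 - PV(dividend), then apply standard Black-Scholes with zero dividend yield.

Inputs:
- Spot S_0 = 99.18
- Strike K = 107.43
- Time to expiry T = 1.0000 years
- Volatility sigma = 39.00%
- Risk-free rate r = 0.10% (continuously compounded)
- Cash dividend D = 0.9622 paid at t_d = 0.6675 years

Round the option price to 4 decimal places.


PV(D) = D * exp(-r * t_d) = 0.9622 * 0.99933272 = 0.96155795
S_0' = S_0 - PV(D) = 99.1800 - 0.96155795 = 98.21844205
d1 = (ln(S_0'/K) + (r + sigma^2/2)*T) / (sigma*sqrt(T)) = -0.03229609
d2 = d1 - sigma*sqrt(T) = -0.42229609
exp(-rT) = 0.99900050
N(d1) = 0.48711796; N(d2) = 0.33640446
C = S_0' * N(d1) - K * exp(-rT) * N(d2) = 98.21844205 * 0.48711796 - 107.4300 * 0.99900050 * 0.33640446 = 11.7402

Answer: Price = 11.7402


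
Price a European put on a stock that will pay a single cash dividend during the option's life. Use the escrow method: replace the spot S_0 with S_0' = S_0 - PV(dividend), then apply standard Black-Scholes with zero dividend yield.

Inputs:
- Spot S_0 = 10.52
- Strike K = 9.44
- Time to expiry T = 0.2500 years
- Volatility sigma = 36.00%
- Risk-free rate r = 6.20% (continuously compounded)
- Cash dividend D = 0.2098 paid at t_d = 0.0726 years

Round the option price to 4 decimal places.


Answer: Price = 0.3081

Derivation:
PV(D) = D * exp(-r * t_d) = 0.2098 * 0.99550892 = 0.20885777
S_0' = S_0 - PV(D) = 10.5200 - 0.20885777 = 10.31114223
d1 = (ln(S_0'/K) + (r + sigma^2/2)*T) / (sigma*sqrt(T)) = 0.66649500
d2 = d1 - sigma*sqrt(T) = 0.48649500
exp(-rT) = 0.98461951
N(-d1) = 0.25254738; N(-d2) = 0.31330812
P = K * exp(-rT) * N(-d2) - S_0' * N(-d1) = 9.4400 * 0.98461951 * 0.31330812 - 10.31114223 * 0.25254738 = 0.3081


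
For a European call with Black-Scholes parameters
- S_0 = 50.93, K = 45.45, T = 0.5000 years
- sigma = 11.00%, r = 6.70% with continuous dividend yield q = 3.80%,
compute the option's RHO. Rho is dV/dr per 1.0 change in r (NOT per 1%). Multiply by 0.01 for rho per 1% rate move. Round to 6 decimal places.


d1 = 1.6888836667; d2 = 1.6111019208
phi(d1) = 0.0958373732; exp(-qT) = 0.9811793622; exp(-rT) = 0.9670549112
N(d2) = 0.9464212451
Rho = K*T*exp(-rT)*N(d2) = 45.4500 * 0.5000 * 0.9670549112 * 0.9464212451 = 20.798859

Answer: Rho = 20.798859


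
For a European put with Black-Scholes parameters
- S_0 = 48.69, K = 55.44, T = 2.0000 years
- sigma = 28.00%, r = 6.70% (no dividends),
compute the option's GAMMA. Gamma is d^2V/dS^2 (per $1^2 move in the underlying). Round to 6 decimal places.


Answer: Gamma = 0.020247

Derivation:
d1 = 0.2085265861; d2 = -0.1874532114
phi(d1) = 0.3903622200; exp(-qT) = 1.0000000000; exp(-rT) = 0.8745900646
Gamma = exp(-qT) * phi(d1) / (S * sigma * sqrt(T)) = 1.0000000000 * 0.3903622200 / (48.6900 * 0.2800 * 1.4142135624) = 0.020247


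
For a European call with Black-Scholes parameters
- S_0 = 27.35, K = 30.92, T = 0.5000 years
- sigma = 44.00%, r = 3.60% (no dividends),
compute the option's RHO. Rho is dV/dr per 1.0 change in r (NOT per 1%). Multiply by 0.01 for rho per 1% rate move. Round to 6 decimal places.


Answer: Rho = 4.727540

Derivation:
d1 = -0.1809122892; d2 = -0.4920392729
phi(d1) = 0.3924668667; exp(-qT) = 1.0000000000; exp(-rT) = 0.9821610324
N(d2) = 0.3113457903
Rho = K*T*exp(-rT)*N(d2) = 30.9200 * 0.5000 * 0.9821610324 * 0.3113457903 = 4.727540


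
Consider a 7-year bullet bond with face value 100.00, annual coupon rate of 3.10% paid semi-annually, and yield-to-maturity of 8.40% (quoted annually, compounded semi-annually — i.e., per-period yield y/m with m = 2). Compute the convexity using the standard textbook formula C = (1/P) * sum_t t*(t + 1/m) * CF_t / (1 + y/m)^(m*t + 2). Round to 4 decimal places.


Coupon per period c = face * coupon_rate / m = 1.550000
Periods per year m = 2; per-period yield y/m = 0.042000
Number of cashflows N = 14
Cashflows (t years, CF_t, discount factor 1/(1+y/m)^(m*t), PV):
  t = 0.5000: CF_t = 1.550000, DF = 0.959693, PV = 1.487524
  t = 1.0000: CF_t = 1.550000, DF = 0.921010, PV = 1.427566
  t = 1.5000: CF_t = 1.550000, DF = 0.883887, PV = 1.370025
  t = 2.0000: CF_t = 1.550000, DF = 0.848260, PV = 1.314803
  t = 2.5000: CF_t = 1.550000, DF = 0.814069, PV = 1.261807
  t = 3.0000: CF_t = 1.550000, DF = 0.781257, PV = 1.210948
  t = 3.5000: CF_t = 1.550000, DF = 0.749766, PV = 1.162138
  t = 4.0000: CF_t = 1.550000, DF = 0.719545, PV = 1.115295
  t = 4.5000: CF_t = 1.550000, DF = 0.690543, PV = 1.070341
  t = 5.0000: CF_t = 1.550000, DF = 0.662709, PV = 1.027199
  t = 5.5000: CF_t = 1.550000, DF = 0.635997, PV = 0.985795
  t = 6.0000: CF_t = 1.550000, DF = 0.610362, PV = 0.946061
  t = 6.5000: CF_t = 1.550000, DF = 0.585760, PV = 0.907928
  t = 7.0000: CF_t = 101.550000, DF = 0.562150, PV = 57.086296
Price P = sum_t PV_t = 72.373727
Convexity numerator sum_t t*(t + 1/m) * CF_t / (1+y/m)^(m*t + 2):
  t = 0.5000: term = 0.685013
  t = 1.0000: term = 1.972205
  t = 1.5000: term = 3.785422
  t = 2.0000: term = 6.054738
  t = 2.5000: term = 8.716034
  t = 3.0000: term = 11.710603
  t = 3.5000: term = 14.984776
  t = 4.0000: term = 18.489579
  t = 4.5000: term = 22.180397
  t = 5.0000: term = 26.016673
  t = 5.5000: term = 29.961620
  t = 6.0000: term = 33.981946
  t = 6.5000: term = 38.047604
  t = 7.0000: term = 2760.296455
Convexity = (1/P) * sum = 2976.883065 / 72.373727 = 41.132096

Answer: Convexity = 41.1321


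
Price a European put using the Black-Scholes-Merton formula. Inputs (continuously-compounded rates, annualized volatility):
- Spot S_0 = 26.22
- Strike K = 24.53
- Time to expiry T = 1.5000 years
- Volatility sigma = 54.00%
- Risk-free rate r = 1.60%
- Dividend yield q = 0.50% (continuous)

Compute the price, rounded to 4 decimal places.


Answer: Price = 5.4856

Derivation:
d1 = (ln(S/K) + (r - q + 0.5*sigma^2) * T) / (sigma * sqrt(T)) = 0.45636961
d2 = d1 - sigma * sqrt(T) = -0.20499263
exp(-rT) = 0.97628571; exp(-qT) = 0.99252805
P = K * exp(-rT) * N(-d2) - S_0 * exp(-qT) * N(-d1)
N(-d1) = 0.32406211; N(-d2) = 0.58121106
P = 24.5300 * 0.97628571 * 0.58121106 - 26.2200 * 0.99252805 * 0.32406211 = 5.4856


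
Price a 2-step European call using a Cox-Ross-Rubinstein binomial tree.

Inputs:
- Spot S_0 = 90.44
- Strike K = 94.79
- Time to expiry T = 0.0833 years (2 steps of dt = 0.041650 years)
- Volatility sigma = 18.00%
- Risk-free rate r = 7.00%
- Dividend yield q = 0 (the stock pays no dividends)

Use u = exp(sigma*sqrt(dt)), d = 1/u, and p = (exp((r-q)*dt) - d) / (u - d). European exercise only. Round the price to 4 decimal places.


Answer: Price = V(0,0) = 0.7122

Derivation:
dt = T/N = 0.041650
u = exp(sigma*sqrt(dt)) = 1.037418; d = 1/u = 0.963932
p = (exp((r-q)*dt) - d) / (u - d) = 0.530549
Discount per step: exp(-r*dt) = 0.997089
Stock lattice S(k, i) with i counting down-moves:
  k=0: S(0,0) = 90.4400
  k=1: S(1,0) = 93.8241; S(1,1) = 87.1780
  k=2: S(2,0) = 97.3348; S(2,1) = 90.4400; S(2,2) = 84.0336
Terminal payoffs V(N, i) = max(S_T - K, 0):
  V(2,0) = 2.544806; V(2,1) = 0.000000; V(2,2) = 0.000000
Backward induction: V(k, i) = exp(-r*dt) * [p * V(k+1, i) + (1-p) * V(k+1, i+1)].
  V(1,0) = exp(-r*dt) * [p*2.544806 + (1-p)*0.000000] = 1.346214
  V(1,1) = exp(-r*dt) * [p*0.000000 + (1-p)*0.000000] = 0.000000
  V(0,0) = exp(-r*dt) * [p*1.346214 + (1-p)*0.000000] = 0.712153


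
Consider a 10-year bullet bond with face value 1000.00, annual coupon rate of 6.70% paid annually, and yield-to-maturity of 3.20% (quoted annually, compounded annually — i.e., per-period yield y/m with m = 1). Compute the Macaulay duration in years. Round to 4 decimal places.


Answer: Macaulay duration = 7.9216 years

Derivation:
Coupon per period c = face * coupon_rate / m = 67.000000
Periods per year m = 1; per-period yield y/m = 0.032000
Number of cashflows N = 10
Cashflows (t years, CF_t, discount factor 1/(1+y/m)^(m*t), PV):
  t = 1.0000: CF_t = 67.000000, DF = 0.968992, PV = 64.922481
  t = 2.0000: CF_t = 67.000000, DF = 0.938946, PV = 62.909380
  t = 3.0000: CF_t = 67.000000, DF = 0.909831, PV = 60.958702
  t = 4.0000: CF_t = 67.000000, DF = 0.881620, PV = 59.068510
  t = 5.0000: CF_t = 67.000000, DF = 0.854283, PV = 57.236928
  t = 6.0000: CF_t = 67.000000, DF = 0.827793, PV = 55.462140
  t = 7.0000: CF_t = 67.000000, DF = 0.802125, PV = 53.742383
  t = 8.0000: CF_t = 67.000000, DF = 0.777253, PV = 52.075953
  t = 9.0000: CF_t = 67.000000, DF = 0.753152, PV = 50.461195
  t = 10.0000: CF_t = 1067.000000, DF = 0.729799, PV = 778.695108
Price P = sum_t PV_t = 1295.532779
Macaulay numerator sum_t t * PV_t:
  t * PV_t at t = 1.0000: 64.922481
  t * PV_t at t = 2.0000: 125.818761
  t * PV_t at t = 3.0000: 182.876106
  t * PV_t at t = 4.0000: 236.274039
  t * PV_t at t = 5.0000: 286.184640
  t * PV_t at t = 6.0000: 332.772837
  t * PV_t at t = 7.0000: 376.196683
  t * PV_t at t = 8.0000: 416.607622
  t * PV_t at t = 9.0000: 454.150751
  t * PV_t at t = 10.0000: 7786.951083
Macaulay duration D = (sum_t t * PV_t) / P = 10262.755002 / 1295.532779 = 7.921648


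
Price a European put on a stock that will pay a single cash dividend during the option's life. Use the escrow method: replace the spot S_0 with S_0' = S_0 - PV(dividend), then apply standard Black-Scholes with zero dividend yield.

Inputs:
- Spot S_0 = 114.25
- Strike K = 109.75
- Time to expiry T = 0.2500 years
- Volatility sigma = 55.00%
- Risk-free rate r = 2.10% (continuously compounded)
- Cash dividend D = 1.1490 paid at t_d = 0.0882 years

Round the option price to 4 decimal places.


PV(D) = D * exp(-r * t_d) = 1.1490 * 0.99814951 = 1.14687379
S_0' = S_0 - PV(D) = 114.2500 - 1.14687379 = 113.10312621
d1 = (ln(S_0'/K) + (r + sigma^2/2)*T) / (sigma*sqrt(T)) = 0.26602717
d2 = d1 - sigma*sqrt(T) = -0.00897283
exp(-rT) = 0.99476376
N(-d1) = 0.39510914; N(-d2) = 0.50357959
P = K * exp(-rT) * N(-d2) - S_0' * N(-d1) = 109.7500 * 0.99476376 * 0.50357959 - 113.10312621 * 0.39510914 = 10.2904

Answer: Price = 10.2904


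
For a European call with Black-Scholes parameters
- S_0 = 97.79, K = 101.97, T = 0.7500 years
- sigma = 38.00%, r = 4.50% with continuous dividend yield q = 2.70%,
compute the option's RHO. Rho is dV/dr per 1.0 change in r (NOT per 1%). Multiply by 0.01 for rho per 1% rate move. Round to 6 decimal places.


d1 = 0.0783788541; d2 = -0.2507107993
phi(d1) = 0.3977187604; exp(-qT) = 0.9799536543; exp(-rT) = 0.9668131777
N(d2) = 0.4010188553
Rho = K*T*exp(-rT)*N(d2) = 101.9700 * 0.7500 * 0.9668131777 * 0.4010188553 = 29.651116

Answer: Rho = 29.651116


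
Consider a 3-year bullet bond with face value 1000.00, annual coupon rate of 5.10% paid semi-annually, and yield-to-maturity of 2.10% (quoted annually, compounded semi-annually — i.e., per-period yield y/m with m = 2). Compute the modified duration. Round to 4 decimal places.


Coupon per period c = face * coupon_rate / m = 25.500000
Periods per year m = 2; per-period yield y/m = 0.010500
Number of cashflows N = 6
Cashflows (t years, CF_t, discount factor 1/(1+y/m)^(m*t), PV):
  t = 0.5000: CF_t = 25.500000, DF = 0.989609, PV = 25.235032
  t = 1.0000: CF_t = 25.500000, DF = 0.979326, PV = 24.972818
  t = 1.5000: CF_t = 25.500000, DF = 0.969150, PV = 24.713328
  t = 2.0000: CF_t = 25.500000, DF = 0.959080, PV = 24.456534
  t = 2.5000: CF_t = 25.500000, DF = 0.949114, PV = 24.202409
  t = 3.0000: CF_t = 1025.500000, DF = 0.939252, PV = 963.202847
Price P = sum_t PV_t = 1086.782967
First compute Macaulay numerator sum_t t * PV_t:
  t * PV_t at t = 0.5000: 12.617516
  t * PV_t at t = 1.0000: 24.972818
  t * PV_t at t = 1.5000: 37.069991
  t * PV_t at t = 2.0000: 48.913068
  t * PV_t at t = 2.5000: 60.506022
  t * PV_t at t = 3.0000: 2889.608541
Macaulay duration D = 3073.687956 / 1086.782967 = 2.828245
Modified duration = D / (1 + y/m) = 2.828245 / (1 + 0.010500) = 2.798857

Answer: Modified duration = 2.7989


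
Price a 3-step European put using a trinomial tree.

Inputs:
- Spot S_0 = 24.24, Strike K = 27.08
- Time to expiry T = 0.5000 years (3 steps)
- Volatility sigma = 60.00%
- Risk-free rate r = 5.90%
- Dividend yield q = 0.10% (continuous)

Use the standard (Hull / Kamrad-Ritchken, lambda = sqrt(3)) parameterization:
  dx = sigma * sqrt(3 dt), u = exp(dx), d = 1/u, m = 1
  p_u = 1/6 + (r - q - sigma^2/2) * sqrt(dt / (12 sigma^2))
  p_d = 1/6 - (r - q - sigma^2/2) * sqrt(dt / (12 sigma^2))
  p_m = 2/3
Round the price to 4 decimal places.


Answer: Price = V(0,0) = 5.3710

Derivation:
dt = T/N = 0.166667; dx = sigma*sqrt(3*dt) = 0.424264
u = exp(dx) = 1.528465; d = 1/u = 0.654251
p_u = 0.142704, p_m = 0.666667, p_d = 0.190630
Discount per step: exp(-r*dt) = 0.990215
Stock lattice S(k, j) with j the centered position index:
  k=0: S(0,+0) = 24.2400
  k=1: S(1,-1) = 15.8590; S(1,+0) = 24.2400; S(1,+1) = 37.0500
  k=2: S(2,-2) = 10.3758; S(2,-1) = 15.8590; S(2,+0) = 24.2400; S(2,+1) = 37.0500; S(2,+2) = 56.6296
  k=3: S(3,-3) = 6.7884; S(3,-2) = 10.3758; S(3,-1) = 15.8590; S(3,+0) = 24.2400; S(3,+1) = 37.0500; S(3,+2) = 56.6296; S(3,+3) = 86.5564
Terminal payoffs V(N, j) = max(K - S_T, 0):
  V(3,-3) = 20.291623; V(3,-2) = 16.704202; V(3,-1) = 11.220954; V(3,+0) = 2.840000; V(3,+1) = 0.000000; V(3,+2) = 0.000000; V(3,+3) = 0.000000
Backward induction: V(k, j) = exp(-r*dt) * [p_u * V(k+1, j+1) + p_m * V(k+1, j) + p_d * V(k+1, j-1)]
  V(2,-2) = exp(-r*dt) * [p_u*11.220954 + p_m*16.704202 + p_d*20.291623] = 16.443103
  V(2,-1) = exp(-r*dt) * [p_u*2.840000 + p_m*11.220954 + p_d*16.704202] = 10.961908
  V(2,+0) = exp(-r*dt) * [p_u*0.000000 + p_m*2.840000 + p_d*11.220954] = 3.992923
  V(2,+1) = exp(-r*dt) * [p_u*0.000000 + p_m*0.000000 + p_d*2.840000] = 0.536091
  V(2,+2) = exp(-r*dt) * [p_u*0.000000 + p_m*0.000000 + p_d*0.000000] = 0.000000
  V(1,-1) = exp(-r*dt) * [p_u*3.992923 + p_m*10.961908 + p_d*16.443103] = 10.904530
  V(1,+0) = exp(-r*dt) * [p_u*0.536091 + p_m*3.992923 + p_d*10.961908] = 4.780873
  V(1,+1) = exp(-r*dt) * [p_u*0.000000 + p_m*0.536091 + p_d*3.992923] = 1.107618
  V(0,+0) = exp(-r*dt) * [p_u*1.107618 + p_m*4.780873 + p_d*10.904530] = 5.370962


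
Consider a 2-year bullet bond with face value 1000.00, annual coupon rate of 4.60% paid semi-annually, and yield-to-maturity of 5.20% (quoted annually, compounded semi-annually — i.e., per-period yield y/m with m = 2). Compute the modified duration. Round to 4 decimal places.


Answer: Modified duration = 1.8841

Derivation:
Coupon per period c = face * coupon_rate / m = 23.000000
Periods per year m = 2; per-period yield y/m = 0.026000
Number of cashflows N = 4
Cashflows (t years, CF_t, discount factor 1/(1+y/m)^(m*t), PV):
  t = 0.5000: CF_t = 23.000000, DF = 0.974659, PV = 22.417154
  t = 1.0000: CF_t = 23.000000, DF = 0.949960, PV = 21.849078
  t = 1.5000: CF_t = 23.000000, DF = 0.925887, PV = 21.295398
  t = 2.0000: CF_t = 1023.000000, DF = 0.902424, PV = 923.179582
Price P = sum_t PV_t = 988.741212
First compute Macaulay numerator sum_t t * PV_t:
  t * PV_t at t = 0.5000: 11.208577
  t * PV_t at t = 1.0000: 21.849078
  t * PV_t at t = 1.5000: 31.943096
  t * PV_t at t = 2.0000: 1846.359164
Macaulay duration D = 1911.359915 / 988.741212 = 1.933125
Modified duration = D / (1 + y/m) = 1.933125 / (1 + 0.026000) = 1.884137


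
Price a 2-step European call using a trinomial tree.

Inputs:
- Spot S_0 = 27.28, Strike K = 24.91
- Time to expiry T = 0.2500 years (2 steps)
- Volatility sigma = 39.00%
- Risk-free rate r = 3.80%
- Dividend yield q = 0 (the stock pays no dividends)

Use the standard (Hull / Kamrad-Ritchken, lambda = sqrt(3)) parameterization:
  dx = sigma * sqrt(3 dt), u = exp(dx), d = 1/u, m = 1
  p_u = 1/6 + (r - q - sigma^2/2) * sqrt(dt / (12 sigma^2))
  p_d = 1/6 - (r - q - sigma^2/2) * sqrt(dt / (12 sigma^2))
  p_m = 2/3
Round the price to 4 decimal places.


Answer: Price = V(0,0) = 3.6509

Derivation:
dt = T/N = 0.125000; dx = sigma*sqrt(3*dt) = 0.238825
u = exp(dx) = 1.269757; d = 1/u = 0.787552
p_u = 0.156709, p_m = 0.666667, p_d = 0.176624
Discount per step: exp(-r*dt) = 0.995261
Stock lattice S(k, j) with j the centered position index:
  k=0: S(0,+0) = 27.2800
  k=1: S(1,-1) = 21.4844; S(1,+0) = 27.2800; S(1,+1) = 34.6390
  k=2: S(2,-2) = 16.9201; S(2,-1) = 21.4844; S(2,+0) = 27.2800; S(2,+1) = 34.6390; S(2,+2) = 43.9831
Terminal payoffs V(N, j) = max(S_T - K, 0):
  V(2,-2) = 0.000000; V(2,-1) = 0.000000; V(2,+0) = 2.370000; V(2,+1) = 9.728961; V(2,+2) = 19.073050
Backward induction: V(k, j) = exp(-r*dt) * [p_u * V(k+1, j+1) + p_m * V(k+1, j) + p_d * V(k+1, j-1)]
  V(1,-1) = exp(-r*dt) * [p_u*2.370000 + p_m*0.000000 + p_d*0.000000] = 0.369641
  V(1,+0) = exp(-r*dt) * [p_u*9.728961 + p_m*2.370000 + p_d*0.000000] = 3.089904
  V(1,+1) = exp(-r*dt) * [p_u*19.073050 + p_m*9.728961 + p_d*2.370000] = 9.846611
  V(0,+0) = exp(-r*dt) * [p_u*9.846611 + p_m*3.089904 + p_d*0.369641] = 3.650894


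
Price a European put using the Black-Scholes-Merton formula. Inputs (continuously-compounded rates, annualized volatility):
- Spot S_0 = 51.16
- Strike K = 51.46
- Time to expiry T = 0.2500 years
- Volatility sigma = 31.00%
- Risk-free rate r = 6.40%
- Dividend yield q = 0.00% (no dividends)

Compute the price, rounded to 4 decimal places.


d1 = (ln(S/K) + (r - q + 0.5*sigma^2) * T) / (sigma * sqrt(T)) = 0.14300432
d2 = d1 - sigma * sqrt(T) = -0.01199568
exp(-rT) = 0.98412732; exp(-qT) = 1.00000000
P = K * exp(-rT) * N(-d2) - S_0 * exp(-qT) * N(-d1)
N(-d1) = 0.44314338; N(-d2) = 0.50478547
P = 51.4600 * 0.98412732 * 0.50478547 - 51.1600 * 1.00000000 * 0.44314338 = 2.8927

Answer: Price = 2.8927


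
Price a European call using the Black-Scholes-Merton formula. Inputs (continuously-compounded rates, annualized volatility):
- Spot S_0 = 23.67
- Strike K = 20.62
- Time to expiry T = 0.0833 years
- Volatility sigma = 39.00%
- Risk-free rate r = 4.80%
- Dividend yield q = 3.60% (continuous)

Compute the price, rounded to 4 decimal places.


Answer: Price = 3.1908

Derivation:
d1 = (ln(S/K) + (r - q + 0.5*sigma^2) * T) / (sigma * sqrt(T)) = 1.29069384
d2 = d1 - sigma * sqrt(T) = 1.17813306
exp(-rT) = 0.99600958; exp(-qT) = 0.99700569
C = S_0 * exp(-qT) * N(d1) - K * exp(-rT) * N(d2)
N(d1) = 0.90159507; N(d2) = 0.88062822
C = 23.6700 * 0.99700569 * 0.90159507 - 20.6200 * 0.99600958 * 0.88062822 = 3.1908
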